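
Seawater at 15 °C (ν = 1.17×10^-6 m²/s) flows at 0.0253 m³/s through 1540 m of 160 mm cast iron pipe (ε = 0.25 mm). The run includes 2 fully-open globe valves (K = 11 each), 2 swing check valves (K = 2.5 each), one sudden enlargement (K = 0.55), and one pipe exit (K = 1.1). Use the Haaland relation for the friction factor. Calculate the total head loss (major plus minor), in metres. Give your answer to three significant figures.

H_L ≈ 20.2 m

V = 4Q/(πD²) = 1.258 m/s; V²/2g = 0.08070 m
Re = 1.72×10^5, ε/D = 0.00156 → f = 0.02306 (Haaland)
Major: h_f = f(L/D)·V²/2g = 0.02306·9625·0.08070 = 17.92 m
Minor: ΣK = 28.6; h_m = ΣK·V²/2g = 2.312 m
Total H_L = 17.92 + 2.312 = 20.23 m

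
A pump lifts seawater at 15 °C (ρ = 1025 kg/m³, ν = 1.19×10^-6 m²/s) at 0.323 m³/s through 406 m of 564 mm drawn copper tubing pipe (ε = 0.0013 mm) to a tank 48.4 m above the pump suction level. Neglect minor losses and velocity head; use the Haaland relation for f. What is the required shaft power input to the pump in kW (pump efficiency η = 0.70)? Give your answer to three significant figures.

P_shaft ≈ 228 kW

V = 4Q/(πD²) = 1.293 m/s; Re = 6.13×10^5; ε/D = 2.30×10^-6; f = 0.01263
h_f = f(L/D)V²/2g = 0.7745 m
Total head H = z + h_f = 48.4 + 0.7745 = 49.17 m
P_hyd = ρgQH = 1025·9.81·0.323·49.17 = 159.7 kW
P_shaft = P_hyd/η = 159.7/0.70 = 228.2 kW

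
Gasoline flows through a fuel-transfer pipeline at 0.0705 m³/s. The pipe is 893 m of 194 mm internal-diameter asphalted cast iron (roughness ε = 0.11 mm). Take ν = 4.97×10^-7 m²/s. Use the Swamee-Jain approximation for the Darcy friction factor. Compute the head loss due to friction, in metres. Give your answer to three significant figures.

h_f ≈ 23.7 m

V = 4Q/(πD²) = 4·0.0705/(π·0.194²) = 2.385 m/s
Re = VD/ν = 2.385·0.194/4.97×10^-7 = 9.31×10^5 → turbulent
ε/D = 0.11/194 = 5.67×10^-4
Swamee-Jain: f = 0.01777
h_f = f(L/D)V²/(2g) = 0.01777·(893/0.194)·2.385²/(2·9.81) = 23.72 m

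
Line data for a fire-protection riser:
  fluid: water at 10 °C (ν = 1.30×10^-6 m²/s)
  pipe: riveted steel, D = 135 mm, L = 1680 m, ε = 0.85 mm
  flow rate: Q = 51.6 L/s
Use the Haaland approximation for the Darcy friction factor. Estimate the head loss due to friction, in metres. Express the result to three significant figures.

h_f ≈ 271 m

V = 4Q/(πD²) = 4·0.0516/(π·0.135²) = 3.605 m/s
Re = VD/ν = 3.605·0.135/1.30×10^-6 = 3.74×10^5 → turbulent
ε/D = 0.85/135 = 0.00630
Haaland: f = 0.03287
h_f = f(L/D)V²/(2g) = 0.03287·(1680/0.135)·3.605²/(2·9.81) = 270.9 m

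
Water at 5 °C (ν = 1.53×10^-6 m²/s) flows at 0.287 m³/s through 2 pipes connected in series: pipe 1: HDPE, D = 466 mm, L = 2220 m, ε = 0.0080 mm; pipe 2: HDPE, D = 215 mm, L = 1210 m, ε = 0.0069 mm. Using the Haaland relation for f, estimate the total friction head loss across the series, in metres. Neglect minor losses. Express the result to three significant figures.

Pipe 1: V = 1.683 m/s, Re = 5.13×10^5, ε/D = 1.72×10^-5, f = 0.01321, h_1 = f(L/D)V²/2g = 9.082 m
Pipe 2: V = 7.905 m/s, Re = 1.11×10^6, ε/D = 3.21×10^-5, f = 0.01203, h_2 = f(L/D)V²/2g = 215.7 m
Series → Q common, losses add: H = Σh = 224.8 m

H ≈ 225 m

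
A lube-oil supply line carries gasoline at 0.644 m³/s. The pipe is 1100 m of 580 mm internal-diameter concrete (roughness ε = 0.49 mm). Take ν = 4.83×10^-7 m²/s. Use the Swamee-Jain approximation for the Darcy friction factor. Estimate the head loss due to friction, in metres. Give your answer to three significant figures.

h_f ≈ 10.9 m

V = 4Q/(πD²) = 4·0.644/(π·0.580²) = 2.437 m/s
Re = VD/ν = 2.437·0.580/4.83×10^-7 = 2.93×10^6 → turbulent
ε/D = 0.49/580 = 8.45×10^-4
Swamee-Jain: f = 0.01902
h_f = f(L/D)V²/(2g) = 0.01902·(1100/0.580)·2.437²/(2·9.81) = 10.92 m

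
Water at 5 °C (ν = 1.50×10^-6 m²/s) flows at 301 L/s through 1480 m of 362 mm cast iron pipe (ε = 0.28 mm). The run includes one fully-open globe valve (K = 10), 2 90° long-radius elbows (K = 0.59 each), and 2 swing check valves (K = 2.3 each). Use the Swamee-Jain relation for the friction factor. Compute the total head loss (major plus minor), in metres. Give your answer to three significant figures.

V = 4Q/(πD²) = 2.925 m/s; V²/2g = 0.4359 m
Re = 7.06×10^5, ε/D = 7.73×10^-4 → f = 0.01909 (Swamee-Jain)
Major: h_f = f(L/D)·V²/2g = 0.01909·4088·0.4359 = 34.02 m
Minor: ΣK = 15.8; h_m = ΣK·V²/2g = 6.879 m
Total H_L = 34.02 + 6.879 = 40.90 m

H_L ≈ 40.9 m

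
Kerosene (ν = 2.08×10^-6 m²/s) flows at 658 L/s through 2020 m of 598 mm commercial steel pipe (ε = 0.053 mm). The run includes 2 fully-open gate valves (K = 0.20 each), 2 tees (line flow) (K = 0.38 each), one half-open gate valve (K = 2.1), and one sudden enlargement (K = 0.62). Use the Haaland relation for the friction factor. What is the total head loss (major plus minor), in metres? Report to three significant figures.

H_L ≈ 14.0 m

V = 4Q/(πD²) = 2.343 m/s; V²/2g = 0.2797 m
Re = 6.74×10^5, ε/D = 8.86×10^-5 → f = 0.01366 (Haaland)
Major: h_f = f(L/D)·V²/2g = 0.01366·3378·0.2797 = 12.91 m
Minor: ΣK = 3.88; h_m = ΣK·V²/2g = 1.085 m
Total H_L = 12.91 + 1.085 = 14.00 m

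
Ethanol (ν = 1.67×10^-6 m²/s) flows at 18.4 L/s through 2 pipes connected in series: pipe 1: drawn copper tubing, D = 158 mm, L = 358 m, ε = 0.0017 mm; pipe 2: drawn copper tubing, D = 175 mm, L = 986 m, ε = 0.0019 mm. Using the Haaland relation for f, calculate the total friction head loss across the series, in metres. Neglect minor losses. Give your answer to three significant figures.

Pipe 1: V = 0.9385 m/s, Re = 8.88×10^4, ε/D = 1.08×10^-5, f = 0.01831, h_1 = f(L/D)V²/2g = 1.862 m
Pipe 2: V = 0.7650 m/s, Re = 8.02×10^4, ε/D = 1.09×10^-5, f = 0.01871, h_2 = f(L/D)V²/2g = 3.144 m
Series → Q common, losses add: H = Σh = 5.007 m

H ≈ 5.01 m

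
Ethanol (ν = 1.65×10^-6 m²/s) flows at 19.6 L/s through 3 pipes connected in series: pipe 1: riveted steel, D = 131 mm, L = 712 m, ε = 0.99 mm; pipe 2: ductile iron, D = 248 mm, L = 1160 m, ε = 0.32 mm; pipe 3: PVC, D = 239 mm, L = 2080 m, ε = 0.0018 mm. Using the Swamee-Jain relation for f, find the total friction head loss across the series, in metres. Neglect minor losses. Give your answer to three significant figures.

H ≈ 23.4 m

Pipe 1: V = 1.454 m/s, Re = 1.15×10^5, ε/D = 0.00756, f = 0.03541, h_1 = f(L/D)V²/2g = 20.74 m
Pipe 2: V = 0.4058 m/s, Re = 6.10×10^4, ε/D = 0.00129, f = 0.02443, h_2 = f(L/D)V²/2g = 0.9587 m
Pipe 3: V = 0.4369 m/s, Re = 6.33×10^4, ε/D = 7.53×10^-6, f = 0.01974, h_3 = f(L/D)V²/2g = 1.671 m
Series → Q common, losses add: H = Σh = 23.37 m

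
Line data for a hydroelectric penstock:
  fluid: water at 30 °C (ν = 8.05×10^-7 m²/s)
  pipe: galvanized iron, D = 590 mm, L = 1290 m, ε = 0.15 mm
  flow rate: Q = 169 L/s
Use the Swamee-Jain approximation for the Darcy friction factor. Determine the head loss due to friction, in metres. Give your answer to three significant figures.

h_f ≈ 0.686 m

V = 4Q/(πD²) = 4·0.169/(π·0.590²) = 0.6181 m/s
Re = VD/ν = 0.6181·0.590/8.05×10^-7 = 4.53×10^5 → turbulent
ε/D = 0.15/590 = 2.54×10^-4
Swamee-Jain: f = 0.01612
h_f = f(L/D)V²/(2g) = 0.01612·(1290/0.590)·0.6181²/(2·9.81) = 0.6864 m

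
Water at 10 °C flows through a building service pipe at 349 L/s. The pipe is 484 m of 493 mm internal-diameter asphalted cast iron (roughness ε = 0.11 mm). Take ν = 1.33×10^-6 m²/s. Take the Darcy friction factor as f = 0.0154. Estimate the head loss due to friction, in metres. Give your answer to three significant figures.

h_f ≈ 2.58 m

V = 4Q/(πD²) = 4·0.349/(π·0.493²) = 1.828 m/s
h_f = f(L/D)V²/(2g) = 0.01540·(484/0.493)·1.828²/(2·9.81) = 2.576 m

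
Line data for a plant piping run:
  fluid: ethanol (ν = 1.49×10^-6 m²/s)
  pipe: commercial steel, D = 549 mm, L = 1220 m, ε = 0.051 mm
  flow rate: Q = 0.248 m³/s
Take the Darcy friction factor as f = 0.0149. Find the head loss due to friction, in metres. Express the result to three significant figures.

h_f ≈ 1.85 m

V = 4Q/(πD²) = 4·0.248/(π·0.549²) = 1.048 m/s
h_f = f(L/D)V²/(2g) = 0.01490·(1220/0.549)·1.048²/(2·9.81) = 1.852 m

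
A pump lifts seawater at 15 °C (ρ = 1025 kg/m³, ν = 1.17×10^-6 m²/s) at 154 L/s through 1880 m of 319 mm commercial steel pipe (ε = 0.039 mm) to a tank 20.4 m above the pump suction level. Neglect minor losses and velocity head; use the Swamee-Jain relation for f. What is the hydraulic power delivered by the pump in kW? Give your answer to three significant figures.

P_hyd ≈ 56.9 kW

V = 4Q/(πD²) = 1.927 m/s; Re = 5.25×10^5; ε/D = 1.22×10^-4; f = 0.01464
h_f = f(L/D)V²/2g = 16.33 m
Total head H = z + h_f = 20.4 + 16.33 = 36.73 m
P_hyd = ρgQH = 1025·9.81·0.154·36.73 = 56.88 kW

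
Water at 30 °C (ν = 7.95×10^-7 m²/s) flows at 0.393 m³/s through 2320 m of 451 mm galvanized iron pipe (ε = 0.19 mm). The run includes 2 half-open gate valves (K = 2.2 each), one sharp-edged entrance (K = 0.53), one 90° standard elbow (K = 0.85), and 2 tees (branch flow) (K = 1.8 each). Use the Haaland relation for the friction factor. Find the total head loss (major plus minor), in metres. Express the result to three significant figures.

H_L ≈ 29.0 m

V = 4Q/(πD²) = 2.460 m/s; V²/2g = 0.3085 m
Re = 1.40×10^6, ε/D = 4.21×10^-4 → f = 0.01647 (Haaland)
Major: h_f = f(L/D)·V²/2g = 0.01647·5144·0.3085 = 26.13 m
Minor: ΣK = 9.38; h_m = ΣK·V²/2g = 2.893 m
Total H_L = 26.13 + 2.893 = 29.03 m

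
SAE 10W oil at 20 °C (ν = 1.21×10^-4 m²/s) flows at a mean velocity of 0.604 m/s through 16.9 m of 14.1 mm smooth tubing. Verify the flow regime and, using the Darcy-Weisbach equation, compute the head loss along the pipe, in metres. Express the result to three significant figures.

h_f ≈ 20.3 m

Re = VD/ν = 0.604·0.01410/1.21×10^-4 = 70.4 → laminar (Re < 2300)
f = 64/Re = 0.9093
h_f = f(L/D)V²/(2g) = 0.9093·(16.9/0.01410)·0.604²/(2·9.81) = 20.27 m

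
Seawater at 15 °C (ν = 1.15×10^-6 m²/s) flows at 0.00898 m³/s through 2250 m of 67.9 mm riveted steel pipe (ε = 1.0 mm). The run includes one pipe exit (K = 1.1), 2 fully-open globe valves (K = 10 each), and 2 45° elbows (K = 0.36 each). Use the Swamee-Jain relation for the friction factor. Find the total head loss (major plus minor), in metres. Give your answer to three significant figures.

V = 4Q/(πD²) = 2.480 m/s; V²/2g = 0.3135 m
Re = 1.46×10^5, ε/D = 0.0147 → f = 0.04390 (Swamee-Jain)
Major: h_f = f(L/D)·V²/2g = 0.04390·33137·0.3135 = 456.1 m
Minor: ΣK = 21.8; h_m = ΣK·V²/2g = 6.840 m
Total H_L = 456.1 + 6.840 = 462.9 m

H_L ≈ 463 m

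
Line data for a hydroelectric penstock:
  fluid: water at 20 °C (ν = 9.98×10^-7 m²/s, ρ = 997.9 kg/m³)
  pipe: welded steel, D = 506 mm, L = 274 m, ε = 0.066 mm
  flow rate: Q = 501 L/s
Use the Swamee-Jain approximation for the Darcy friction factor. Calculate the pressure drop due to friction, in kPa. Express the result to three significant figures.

Δp ≈ 23.0 kPa

V = 4Q/(πD²) = 4·0.501/(π·0.506²) = 2.491 m/s
Re = VD/ν = 2.491·0.506/9.98×10^-7 = 1.26×10^6 → turbulent
ε/D = 0.066/506 = 1.30×10^-4
Swamee-Jain: f = 0.01371
h_f = f(L/D)V²/(2g) = 0.01371·(274/0.506)·2.491²/(2·9.81) = 2.350 m
Δp = ρg·h_f = 997.9·9.81·2.350 = 23.00 kPa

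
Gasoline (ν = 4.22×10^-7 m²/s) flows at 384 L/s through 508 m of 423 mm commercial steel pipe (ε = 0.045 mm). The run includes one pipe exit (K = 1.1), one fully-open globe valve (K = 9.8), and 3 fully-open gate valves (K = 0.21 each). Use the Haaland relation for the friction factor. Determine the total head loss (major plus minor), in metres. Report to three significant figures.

H_L ≈ 10.2 m

V = 4Q/(πD²) = 2.733 m/s; V²/2g = 0.3806 m
Re = 2.74×10^6, ε/D = 1.06×10^-4 → f = 0.01267 (Haaland)
Major: h_f = f(L/D)·V²/2g = 0.01267·1201·0.3806 = 5.793 m
Minor: ΣK = 11.5; h_m = ΣK·V²/2g = 4.388 m
Total H_L = 5.793 + 4.388 = 10.18 m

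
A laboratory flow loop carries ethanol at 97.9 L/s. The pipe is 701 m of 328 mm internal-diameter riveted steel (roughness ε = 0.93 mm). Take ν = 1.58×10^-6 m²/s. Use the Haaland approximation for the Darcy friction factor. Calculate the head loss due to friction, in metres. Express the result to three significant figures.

h_f ≈ 3.85 m

V = 4Q/(πD²) = 4·0.0979/(π·0.328²) = 1.159 m/s
Re = VD/ν = 1.159·0.328/1.58×10^-6 = 2.41×10^5 → turbulent
ε/D = 0.93/328 = 0.00284
Haaland: f = 0.02633
h_f = f(L/D)V²/(2g) = 0.02633·(701/0.328)·1.159²/(2·9.81) = 3.850 m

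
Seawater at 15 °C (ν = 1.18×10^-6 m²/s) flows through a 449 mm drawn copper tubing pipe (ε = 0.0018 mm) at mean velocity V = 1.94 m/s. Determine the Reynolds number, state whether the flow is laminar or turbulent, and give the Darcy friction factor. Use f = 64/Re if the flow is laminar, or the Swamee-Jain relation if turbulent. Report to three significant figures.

Re ≈ 7.38×10^5; turbulent; f ≈ 0.0123

Re = VD/ν = 1.940·0.449/1.18×10^-6 = 7.38×10^5
Re > 4000 → turbulent; ε/D = 4.01×10^-6
Swamee-Jain: f = 0.01231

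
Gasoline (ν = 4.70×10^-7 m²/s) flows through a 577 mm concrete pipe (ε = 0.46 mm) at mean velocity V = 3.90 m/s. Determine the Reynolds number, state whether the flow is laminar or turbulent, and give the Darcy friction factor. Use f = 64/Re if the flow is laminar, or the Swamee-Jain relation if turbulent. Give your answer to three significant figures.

Re ≈ 4.79×10^6; turbulent; f ≈ 0.0187

Re = VD/ν = 3.900·0.577/4.70×10^-7 = 4.79×10^6
Re > 4000 → turbulent; ε/D = 7.97×10^-4
Swamee-Jain: f = 0.01871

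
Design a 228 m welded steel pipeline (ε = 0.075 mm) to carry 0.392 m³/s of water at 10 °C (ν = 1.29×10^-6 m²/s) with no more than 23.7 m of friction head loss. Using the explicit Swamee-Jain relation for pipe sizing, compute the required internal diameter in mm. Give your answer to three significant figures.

D ≈ 289 mm

Swamee-Jain (Type III): D = 0.66·[ε^1.25·(LQ²/(gh_f))^4.75 + ν·Q^9.4·(L/(gh_f))^5.2]^0.04
LQ²/(gh_f) = 0.1507; L/(gh_f) = 0.9807
Term 1 = ε^1.25·(…)^4.75 = 8.70×10^-10; Term 2 = ν·Q^9.4·(…)^5.2 = 1.75×10^-10
D = 0.66·(8.70×10^-10 + 1.75×10^-10)^0.04 = 0.2886 m = 289 mm
Check: V = 5.99 m/s, Re = 1.34×10^6, f = 0.01519, h_f = 22.0 m ≈ 23.7 m ✓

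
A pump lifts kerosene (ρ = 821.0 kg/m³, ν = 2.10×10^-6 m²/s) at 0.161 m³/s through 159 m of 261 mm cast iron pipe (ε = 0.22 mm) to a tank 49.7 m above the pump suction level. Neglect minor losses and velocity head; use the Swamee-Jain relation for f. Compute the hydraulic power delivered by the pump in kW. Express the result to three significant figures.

V = 4Q/(πD²) = 3.009 m/s; Re = 3.74×10^5; ε/D = 8.43×10^-4; f = 0.01986
h_f = f(L/D)V²/2g = 5.584 m
Total head H = z + h_f = 49.7 + 5.584 = 55.28 m
P_hyd = ρgQH = 821.0·9.81·0.161·55.28 = 71.69 kW

P_hyd ≈ 71.7 kW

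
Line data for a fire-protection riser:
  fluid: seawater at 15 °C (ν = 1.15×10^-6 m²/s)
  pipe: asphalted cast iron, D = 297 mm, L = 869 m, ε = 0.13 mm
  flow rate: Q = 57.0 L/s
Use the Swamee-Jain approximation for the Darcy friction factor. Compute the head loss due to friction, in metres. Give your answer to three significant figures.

h_f ≈ 1.87 m

V = 4Q/(πD²) = 4·0.0570/(π·0.297²) = 0.8228 m/s
Re = VD/ν = 0.8228·0.297/1.15×10^-6 = 2.12×10^5 → turbulent
ε/D = 0.13/297 = 4.38×10^-4
Swamee-Jain: f = 0.01849
h_f = f(L/D)V²/(2g) = 0.01849·(869/0.297)·0.8228²/(2·9.81) = 1.867 m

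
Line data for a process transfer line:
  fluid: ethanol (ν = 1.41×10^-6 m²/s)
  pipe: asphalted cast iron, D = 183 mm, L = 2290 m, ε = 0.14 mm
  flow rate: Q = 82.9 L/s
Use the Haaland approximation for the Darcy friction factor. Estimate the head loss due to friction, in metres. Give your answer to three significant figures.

h_f ≈ 122 m

V = 4Q/(πD²) = 4·0.0829/(π·0.183²) = 3.152 m/s
Re = VD/ν = 3.152·0.183/1.41×10^-6 = 4.09×10^5 → turbulent
ε/D = 0.14/183 = 7.65×10^-4
Haaland: f = 0.01921
h_f = f(L/D)V²/(2g) = 0.01921·(2290/0.183)·3.152²/(2·9.81) = 121.7 m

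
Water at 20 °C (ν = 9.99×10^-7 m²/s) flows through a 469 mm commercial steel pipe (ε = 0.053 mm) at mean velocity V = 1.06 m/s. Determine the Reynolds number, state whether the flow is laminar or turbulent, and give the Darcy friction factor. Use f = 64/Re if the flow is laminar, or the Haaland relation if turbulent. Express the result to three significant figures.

Re = VD/ν = 1.060·0.469/9.99×10^-7 = 4.98×10^5
Re > 4000 → turbulent; ε/D = 1.13×10^-4
Haaland: f = 0.01442

Re ≈ 4.98×10^5; turbulent; f ≈ 0.0144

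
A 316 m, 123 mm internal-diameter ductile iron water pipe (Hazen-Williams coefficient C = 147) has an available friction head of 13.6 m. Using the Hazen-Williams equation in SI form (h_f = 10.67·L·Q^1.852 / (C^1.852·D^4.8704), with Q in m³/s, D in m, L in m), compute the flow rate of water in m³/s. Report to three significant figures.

Rearranging: Q = [h_f·C^1.852·D^4.8704 / (10.67·L)]^(1/1.852)
Q = [13.6·147^1.852·0.123^4.8704 / (10.67·316)]^0.540 = 0.03028 m³/s

Q ≈ 0.0303 m³/s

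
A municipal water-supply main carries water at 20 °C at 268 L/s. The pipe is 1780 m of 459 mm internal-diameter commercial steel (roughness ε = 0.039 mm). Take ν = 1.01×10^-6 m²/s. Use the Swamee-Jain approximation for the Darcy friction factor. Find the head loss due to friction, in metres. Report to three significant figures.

h_f ≈ 7.09 m

V = 4Q/(πD²) = 4·0.268/(π·0.459²) = 1.620 m/s
Re = VD/ν = 1.620·0.459/1.01×10^-6 = 7.36×10^5 → turbulent
ε/D = 0.039/459 = 8.50×10^-5
Swamee-Jain: f = 0.01368
h_f = f(L/D)V²/(2g) = 0.01368·(1780/0.459)·1.620²/(2·9.81) = 7.092 m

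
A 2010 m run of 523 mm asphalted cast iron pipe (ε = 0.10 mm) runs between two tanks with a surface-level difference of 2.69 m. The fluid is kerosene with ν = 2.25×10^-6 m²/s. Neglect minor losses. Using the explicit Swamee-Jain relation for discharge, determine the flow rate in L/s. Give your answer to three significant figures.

Swamee-Jain (Type II): Q = -0.965·√(gD⁵h_f/L)·ln[ε/(3.7D) + √(3.17ν²L/(gD³h_f))]
√(gD⁵h_f/L) = √(9.81·0.523⁵·2.69/2010) = 0.02267
ε/(3.7D) = 5.17×10^-5; √(3.17ν²L/(gD³h_f)) = 9.24×10^-5
Q = -0.965·0.02267·ln(1.441×10^-4) = 0.1935 m³/s
Check: V = 0.901 m/s, Re = 2.09×10^5, f = 0.01697, h_f = 2.70 m ≈ 2.69 m ✓

Q ≈ 193 L/s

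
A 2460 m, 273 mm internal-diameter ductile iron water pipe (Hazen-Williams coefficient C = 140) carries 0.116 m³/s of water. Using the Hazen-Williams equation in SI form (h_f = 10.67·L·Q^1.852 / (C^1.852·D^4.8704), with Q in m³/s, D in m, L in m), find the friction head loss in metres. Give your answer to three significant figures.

h_f = 10.67·2460·0.116^1.852 / (140^1.852·0.273^4.8704) = 28.71 m

h_f ≈ 28.7 m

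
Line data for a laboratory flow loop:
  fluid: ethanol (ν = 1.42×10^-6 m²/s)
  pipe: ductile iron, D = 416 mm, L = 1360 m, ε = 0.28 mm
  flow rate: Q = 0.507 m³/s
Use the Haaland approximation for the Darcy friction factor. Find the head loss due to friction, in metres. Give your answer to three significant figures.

V = 4Q/(πD²) = 4·0.507/(π·0.416²) = 3.730 m/s
Re = VD/ν = 3.730·0.416/1.42×10^-6 = 1.09×10^6 → turbulent
ε/D = 0.28/416 = 6.73×10^-4
Haaland: f = 0.01823
h_f = f(L/D)V²/(2g) = 0.01823·(1360/0.416)·3.730²/(2·9.81) = 42.27 m

h_f ≈ 42.3 m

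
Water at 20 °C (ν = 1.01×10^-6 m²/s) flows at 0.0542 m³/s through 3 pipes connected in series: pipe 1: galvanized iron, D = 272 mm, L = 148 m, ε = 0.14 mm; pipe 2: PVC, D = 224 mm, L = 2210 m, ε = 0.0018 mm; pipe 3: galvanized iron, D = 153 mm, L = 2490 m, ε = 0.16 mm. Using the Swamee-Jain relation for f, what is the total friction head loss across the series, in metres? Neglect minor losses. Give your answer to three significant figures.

H ≈ 163 m

Pipe 1: V = 0.9328 m/s, Re = 2.51×10^5, ε/D = 5.15×10^-4, f = 0.01865, h_1 = f(L/D)V²/2g = 0.4501 m
Pipe 2: V = 1.375 m/s, Re = 3.05×10^5, ε/D = 8.04×10^-6, f = 0.01443, h_2 = f(L/D)V²/2g = 13.72 m
Pipe 3: V = 2.948 m/s, Re = 4.47×10^5, ε/D = 0.00105, f = 0.02062, h_3 = f(L/D)V²/2g = 148.7 m
Series → Q common, losses add: H = Σh = 162.8 m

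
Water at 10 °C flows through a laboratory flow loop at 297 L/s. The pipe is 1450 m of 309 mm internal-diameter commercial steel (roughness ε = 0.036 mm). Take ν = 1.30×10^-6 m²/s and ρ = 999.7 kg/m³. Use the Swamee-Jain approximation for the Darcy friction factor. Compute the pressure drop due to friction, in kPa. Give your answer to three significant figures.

V = 4Q/(πD²) = 4·0.297/(π·0.309²) = 3.960 m/s
Re = VD/ν = 3.960·0.309/1.30×10^-6 = 9.41×10^5 → turbulent
ε/D = 0.036/309 = 1.17×10^-4
Swamee-Jain: f = 0.01381
h_f = f(L/D)V²/(2g) = 0.01381·(1450/0.309)·3.960²/(2·9.81) = 51.81 m
Δp = ρg·h_f = 999.7·9.81·51.81 = 508.1 kPa

Δp ≈ 508 kPa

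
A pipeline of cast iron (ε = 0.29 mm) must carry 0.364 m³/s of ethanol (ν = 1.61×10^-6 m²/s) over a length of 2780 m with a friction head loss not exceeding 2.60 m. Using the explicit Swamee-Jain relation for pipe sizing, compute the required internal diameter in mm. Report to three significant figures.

D ≈ 739 mm

Swamee-Jain (Type III): D = 0.66·[ε^1.25·(LQ²/(gh_f))^4.75 + ν·Q^9.4·(L/(gh_f))^5.2]^0.04
LQ²/(gh_f) = 14.44; L/(gh_f) = 109.0
Term 1 = ε^1.25·(…)^4.75 = 12.2; Term 2 = ν·Q^9.4·(…)^5.2 = 4.74
D = 0.66·(12.2 + 4.74)^0.04 = 0.7391 m = 739 mm
Check: V = 0.848 m/s, Re = 3.89×10^5, f = 0.01734, h_f = 2.39 m ≈ 2.60 m ✓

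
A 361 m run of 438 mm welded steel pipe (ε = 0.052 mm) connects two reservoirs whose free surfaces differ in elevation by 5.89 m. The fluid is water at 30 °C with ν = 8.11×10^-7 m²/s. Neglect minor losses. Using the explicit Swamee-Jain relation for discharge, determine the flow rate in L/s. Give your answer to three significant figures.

Swamee-Jain (Type II): Q = -0.965·√(gD⁵h_f/L)·ln[ε/(3.7D) + √(3.17ν²L/(gD³h_f))]
√(gD⁵h_f/L) = √(9.81·0.438⁵·5.89/361) = 0.05080
ε/(3.7D) = 3.21×10^-5; √(3.17ν²L/(gD³h_f)) = 1.25×10^-5
Q = -0.965·0.05080·ln(4.454×10^-5) = 0.4911 m³/s
Check: V = 3.26 m/s, Re = 1.76×10^6, f = 0.01328, h_f = 5.93 m ≈ 5.89 m ✓

Q ≈ 491 L/s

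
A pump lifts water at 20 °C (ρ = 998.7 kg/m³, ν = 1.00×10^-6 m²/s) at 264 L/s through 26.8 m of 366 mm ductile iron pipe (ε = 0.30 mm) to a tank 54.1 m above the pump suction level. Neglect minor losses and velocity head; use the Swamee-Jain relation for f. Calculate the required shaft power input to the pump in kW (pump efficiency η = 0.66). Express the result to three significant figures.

V = 4Q/(πD²) = 2.509 m/s; Re = 9.18×10^5; ε/D = 8.20×10^-4; f = 0.01920
h_f = f(L/D)V²/2g = 0.4511 m
Total head H = z + h_f = 54.1 + 0.4511 = 54.55 m
P_hyd = ρgQH = 998.7·9.81·0.264·54.55 = 141.1 kW
P_shaft = P_hyd/η = 141.1/0.66 = 213.8 kW

P_shaft ≈ 214 kW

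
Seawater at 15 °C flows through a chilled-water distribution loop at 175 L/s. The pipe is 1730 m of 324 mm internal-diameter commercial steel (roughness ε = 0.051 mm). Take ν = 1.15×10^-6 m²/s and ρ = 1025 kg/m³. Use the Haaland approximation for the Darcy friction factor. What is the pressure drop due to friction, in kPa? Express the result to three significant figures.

Δp ≈ 180 kPa

V = 4Q/(πD²) = 4·0.175/(π·0.324²) = 2.123 m/s
Re = VD/ν = 2.123·0.324/1.15×10^-6 = 5.98×10^5 → turbulent
ε/D = 0.051/324 = 1.57×10^-4
Haaland: f = 0.01464
h_f = f(L/D)V²/(2g) = 0.01464·(1730/0.324)·2.123²/(2·9.81) = 17.95 m
Δp = ρg·h_f = 1025·9.81·17.95 = 180.5 kPa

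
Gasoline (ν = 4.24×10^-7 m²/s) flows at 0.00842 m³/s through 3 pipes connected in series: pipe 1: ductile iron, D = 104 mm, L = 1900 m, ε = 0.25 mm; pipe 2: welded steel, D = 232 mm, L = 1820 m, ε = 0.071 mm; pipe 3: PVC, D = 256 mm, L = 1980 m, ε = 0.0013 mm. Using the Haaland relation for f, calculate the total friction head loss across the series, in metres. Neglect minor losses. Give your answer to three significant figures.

Pipe 1: V = 0.9912 m/s, Re = 2.43×10^5, ε/D = 0.00240, f = 0.02523, h_1 = f(L/D)V²/2g = 23.08 m
Pipe 2: V = 0.1992 m/s, Re = 1.09×10^5, ε/D = 3.06×10^-4, f = 0.01898, h_2 = f(L/D)V²/2g = 0.3010 m
Pipe 3: V = 0.1636 m/s, Re = 9.88×10^4, ε/D = 5.08×10^-6, f = 0.01789, h_3 = f(L/D)V²/2g = 0.1887 m
Series → Q common, losses add: H = Σh = 23.57 m

H ≈ 23.6 m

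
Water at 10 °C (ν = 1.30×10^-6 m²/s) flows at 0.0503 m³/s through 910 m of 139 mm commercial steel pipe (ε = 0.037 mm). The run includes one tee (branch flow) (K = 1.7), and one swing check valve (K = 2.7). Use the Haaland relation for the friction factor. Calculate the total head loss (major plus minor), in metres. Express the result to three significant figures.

V = 4Q/(πD²) = 3.315 m/s; V²/2g = 0.5600 m
Re = 3.54×10^5, ε/D = 2.66×10^-4 → f = 0.01631 (Haaland)
Major: h_f = f(L/D)·V²/2g = 0.01631·6547·0.5600 = 59.80 m
Minor: ΣK = 4.40; h_m = ΣK·V²/2g = 2.464 m
Total H_L = 59.80 + 2.464 = 62.26 m

H_L ≈ 62.3 m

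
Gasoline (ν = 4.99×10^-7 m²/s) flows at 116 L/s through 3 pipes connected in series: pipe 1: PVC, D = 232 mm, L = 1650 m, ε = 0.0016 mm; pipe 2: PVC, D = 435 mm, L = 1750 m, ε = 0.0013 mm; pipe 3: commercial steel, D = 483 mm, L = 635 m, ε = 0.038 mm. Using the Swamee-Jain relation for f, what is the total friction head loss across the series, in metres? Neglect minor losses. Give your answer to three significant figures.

H ≈ 32.9 m

Pipe 1: V = 2.744 m/s, Re = 1.28×10^6, ε/D = 6.90×10^-6, f = 0.01134, h_1 = f(L/D)V²/2g = 30.97 m
Pipe 2: V = 0.7805 m/s, Re = 6.80×10^5, ε/D = 2.99×10^-6, f = 0.01246, h_2 = f(L/D)V²/2g = 1.556 m
Pipe 3: V = 0.6331 m/s, Re = 6.13×10^5, ε/D = 7.87×10^-5, f = 0.01387, h_3 = f(L/D)V²/2g = 0.3725 m
Series → Q common, losses add: H = Σh = 32.89 m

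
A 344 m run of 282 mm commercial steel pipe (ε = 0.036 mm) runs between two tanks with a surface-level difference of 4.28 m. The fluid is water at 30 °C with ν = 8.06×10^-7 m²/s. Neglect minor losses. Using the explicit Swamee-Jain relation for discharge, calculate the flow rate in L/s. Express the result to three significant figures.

Swamee-Jain (Type II): Q = -0.965·√(gD⁵h_f/L)·ln[ε/(3.7D) + √(3.17ν²L/(gD³h_f))]
√(gD⁵h_f/L) = √(9.81·0.282⁵·4.28/344) = 0.01475
ε/(3.7D) = 3.45×10^-5; √(3.17ν²L/(gD³h_f)) = 2.74×10^-5
Q = -0.965·0.01475·ln(6.193×10^-5) = 0.1380 m³/s
Check: V = 2.21 m/s, Re = 7.73×10^5, f = 0.01418, h_f = 4.30 m ≈ 4.28 m ✓

Q ≈ 138 L/s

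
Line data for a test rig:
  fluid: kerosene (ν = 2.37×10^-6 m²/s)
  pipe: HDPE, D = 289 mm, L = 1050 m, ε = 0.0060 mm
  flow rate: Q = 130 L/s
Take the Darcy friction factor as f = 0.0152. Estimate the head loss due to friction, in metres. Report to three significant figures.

V = 4Q/(πD²) = 4·0.130/(π·0.289²) = 1.982 m/s
h_f = f(L/D)V²/(2g) = 0.01520·(1050/0.289)·1.982²/(2·9.81) = 11.05 m

h_f ≈ 11.1 m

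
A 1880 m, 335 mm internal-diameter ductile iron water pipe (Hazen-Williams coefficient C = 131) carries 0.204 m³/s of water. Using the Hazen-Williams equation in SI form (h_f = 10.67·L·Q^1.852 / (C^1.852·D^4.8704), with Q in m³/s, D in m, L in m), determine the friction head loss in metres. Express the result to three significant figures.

h_f = 10.67·1880·0.204^1.852 / (131^1.852·0.335^4.8704) = 26.05 m

h_f ≈ 26.0 m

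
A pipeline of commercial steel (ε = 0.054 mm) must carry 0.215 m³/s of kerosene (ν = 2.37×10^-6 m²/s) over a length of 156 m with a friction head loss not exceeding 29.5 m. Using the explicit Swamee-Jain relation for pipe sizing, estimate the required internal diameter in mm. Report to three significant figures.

D ≈ 203 mm

Swamee-Jain (Type III): D = 0.66·[ε^1.25·(LQ²/(gh_f))^4.75 + ν·Q^9.4·(L/(gh_f))^5.2]^0.04
LQ²/(gh_f) = 0.02492; L/(gh_f) = 0.5391
Term 1 = ε^1.25·(…)^4.75 = 1.12×10^-13; Term 2 = ν·Q^9.4·(…)^5.2 = 5.06×10^-14
D = 0.66·(1.12×10^-13 + 5.06×10^-14)^0.04 = 0.2032 m = 203 mm
Check: V = 6.63 m/s, Re = 5.68×10^5, f = 0.01595, h_f = 27.4 m ≈ 29.5 m ✓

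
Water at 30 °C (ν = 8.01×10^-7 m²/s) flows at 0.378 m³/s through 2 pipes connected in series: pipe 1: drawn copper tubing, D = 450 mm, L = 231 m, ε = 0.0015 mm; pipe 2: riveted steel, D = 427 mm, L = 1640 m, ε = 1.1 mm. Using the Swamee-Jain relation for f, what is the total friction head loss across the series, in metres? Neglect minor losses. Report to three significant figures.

H ≈ 36.1 m

Pipe 1: V = 2.377 m/s, Re = 1.34×10^6, ε/D = 3.33×10^-6, f = 0.01116, h_1 = f(L/D)V²/2g = 1.650 m
Pipe 2: V = 2.640 m/s, Re = 1.41×10^6, ε/D = 0.00258, f = 0.02525, h_2 = f(L/D)V²/2g = 34.43 m
Series → Q common, losses add: H = Σh = 36.08 m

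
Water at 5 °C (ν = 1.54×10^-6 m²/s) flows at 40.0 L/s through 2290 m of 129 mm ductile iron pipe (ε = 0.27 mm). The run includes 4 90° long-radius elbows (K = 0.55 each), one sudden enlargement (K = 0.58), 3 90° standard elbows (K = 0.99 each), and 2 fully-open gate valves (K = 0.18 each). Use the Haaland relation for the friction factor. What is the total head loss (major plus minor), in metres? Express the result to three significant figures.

H_L ≈ 209 m

V = 4Q/(πD²) = 3.060 m/s; V²/2g = 0.4774 m
Re = 2.56×10^5, ε/D = 0.00209 → f = 0.02435 (Haaland)
Major: h_f = f(L/D)·V²/2g = 0.02435·17752·0.4774 = 206.4 m
Minor: ΣK = 6.11; h_m = ΣK·V²/2g = 2.917 m
Total H_L = 206.4 + 2.917 = 209.3 m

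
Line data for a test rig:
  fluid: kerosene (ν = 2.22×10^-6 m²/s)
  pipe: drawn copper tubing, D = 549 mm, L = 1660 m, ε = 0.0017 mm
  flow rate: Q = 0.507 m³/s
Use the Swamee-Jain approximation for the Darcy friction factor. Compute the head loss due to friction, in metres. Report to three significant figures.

h_f ≈ 9.20 m

V = 4Q/(πD²) = 4·0.507/(π·0.549²) = 2.142 m/s
Re = VD/ν = 2.142·0.549/2.22×10^-6 = 5.30×10^5 → turbulent
ε/D = 0.0017/549 = 3.10×10^-6
Swamee-Jain: f = 0.01301
h_f = f(L/D)V²/(2g) = 0.01301·(1660/0.549)·2.142²/(2·9.81) = 9.197 m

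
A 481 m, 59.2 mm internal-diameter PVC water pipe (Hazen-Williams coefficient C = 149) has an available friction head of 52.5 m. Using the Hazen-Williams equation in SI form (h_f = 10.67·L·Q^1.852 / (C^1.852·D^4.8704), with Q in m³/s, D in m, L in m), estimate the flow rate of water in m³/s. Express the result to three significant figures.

Rearranging: Q = [h_f·C^1.852·D^4.8704 / (10.67·L)]^(1/1.852)
Q = [52.5·149^1.852·0.0592^4.8704 / (10.67·481)]^0.540 = 0.007414 m³/s

Q ≈ 0.00741 m³/s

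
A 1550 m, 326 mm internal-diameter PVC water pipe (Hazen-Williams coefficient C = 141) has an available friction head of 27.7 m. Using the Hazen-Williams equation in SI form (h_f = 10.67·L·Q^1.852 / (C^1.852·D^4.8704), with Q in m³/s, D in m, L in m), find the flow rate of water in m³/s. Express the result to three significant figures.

Rearranging: Q = [h_f·C^1.852·D^4.8704 / (10.67·L)]^(1/1.852)
Q = [27.7·141^1.852·0.326^4.8704 / (10.67·1550)]^0.540 = 0.2345 m³/s

Q ≈ 0.235 m³/s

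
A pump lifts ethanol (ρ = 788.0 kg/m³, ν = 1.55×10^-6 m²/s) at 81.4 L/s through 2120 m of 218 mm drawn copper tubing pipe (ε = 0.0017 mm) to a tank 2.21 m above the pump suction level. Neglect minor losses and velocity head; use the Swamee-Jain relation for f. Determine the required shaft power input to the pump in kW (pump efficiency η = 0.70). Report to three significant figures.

P_shaft ≈ 32.5 kW

V = 4Q/(πD²) = 2.181 m/s; Re = 3.07×10^5; ε/D = 7.80×10^-6; f = 0.01441
h_f = f(L/D)V²/2g = 33.96 m
Total head H = z + h_f = 2.21 + 33.96 = 36.17 m
P_hyd = ρgQH = 788.0·9.81·0.0814·36.17 = 22.76 kW
P_shaft = P_hyd/η = 22.76/0.70 = 32.52 kW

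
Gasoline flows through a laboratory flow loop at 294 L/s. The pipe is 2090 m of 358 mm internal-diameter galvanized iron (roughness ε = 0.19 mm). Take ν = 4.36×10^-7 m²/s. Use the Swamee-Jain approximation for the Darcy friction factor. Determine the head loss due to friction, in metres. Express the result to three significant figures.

h_f ≈ 43.6 m

V = 4Q/(πD²) = 4·0.294/(π·0.358²) = 2.921 m/s
Re = VD/ν = 2.921·0.358/4.36×10^-7 = 2.40×10^6 → turbulent
ε/D = 0.19/358 = 5.31×10^-4
Swamee-Jain: f = 0.01720
h_f = f(L/D)V²/(2g) = 0.01720·(2090/0.358)·2.921²/(2·9.81) = 43.65 m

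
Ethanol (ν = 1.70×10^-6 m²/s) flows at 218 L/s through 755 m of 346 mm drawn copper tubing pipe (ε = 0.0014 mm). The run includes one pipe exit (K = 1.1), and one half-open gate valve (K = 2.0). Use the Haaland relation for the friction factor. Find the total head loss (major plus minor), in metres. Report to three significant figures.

H_L ≈ 8.77 m

V = 4Q/(πD²) = 2.319 m/s; V²/2g = 0.2740 m
Re = 4.72×10^5, ε/D = 4.05×10^-6 → f = 0.01324 (Haaland)
Major: h_f = f(L/D)·V²/2g = 0.01324·2182·0.2740 = 7.917 m
Minor: ΣK = 3.10; h_m = ΣK·V²/2g = 0.8494 m
Total H_L = 7.917 + 0.8494 = 8.766 m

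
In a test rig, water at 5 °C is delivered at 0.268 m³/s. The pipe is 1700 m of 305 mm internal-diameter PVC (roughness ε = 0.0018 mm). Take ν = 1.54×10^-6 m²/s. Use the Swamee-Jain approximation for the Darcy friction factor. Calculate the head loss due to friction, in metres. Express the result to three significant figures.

V = 4Q/(πD²) = 4·0.268/(π·0.305²) = 3.668 m/s
Re = VD/ν = 3.668·0.305/1.54×10^-6 = 7.26×10^5 → turbulent
ε/D = 0.0018/305 = 5.90×10^-6
Swamee-Jain: f = 0.01238
h_f = f(L/D)V²/(2g) = 0.01238·(1700/0.305)·3.668²/(2·9.81) = 47.32 m

h_f ≈ 47.3 m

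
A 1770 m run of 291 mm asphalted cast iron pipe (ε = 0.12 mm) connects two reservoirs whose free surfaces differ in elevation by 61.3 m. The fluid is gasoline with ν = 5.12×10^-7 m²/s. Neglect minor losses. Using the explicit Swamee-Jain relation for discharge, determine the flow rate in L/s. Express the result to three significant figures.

Swamee-Jain (Type II): Q = -0.965·√(gD⁵h_f/L)·ln[ε/(3.7D) + √(3.17ν²L/(gD³h_f))]
√(gD⁵h_f/L) = √(9.81·0.291⁵·61.3/1770) = 0.02663
ε/(3.7D) = 1.11×10^-4; √(3.17ν²L/(gD³h_f)) = 9.96×10^-6
Q = -0.965·0.02663·ln(1.214×10^-4) = 0.2317 m³/s
Check: V = 3.48 m/s, Re = 1.98×10^6, f = 0.01638, h_f = 61.6 m ≈ 61.3 m ✓

Q ≈ 232 L/s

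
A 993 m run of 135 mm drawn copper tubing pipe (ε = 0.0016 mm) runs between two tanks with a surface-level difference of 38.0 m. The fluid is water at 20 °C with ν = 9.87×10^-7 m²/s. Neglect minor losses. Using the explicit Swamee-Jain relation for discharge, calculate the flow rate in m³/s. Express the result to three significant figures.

Q ≈ 0.0384 m³/s

Swamee-Jain (Type II): Q = -0.965·√(gD⁵h_f/L)·ln[ε/(3.7D) + √(3.17ν²L/(gD³h_f))]
√(gD⁵h_f/L) = √(9.81·0.135⁵·38.0/993) = 0.004103
ε/(3.7D) = 3.20×10^-6; √(3.17ν²L/(gD³h_f)) = 5.78×10^-5
Q = -0.965·0.004103·ln(6.103×10^-5) = 0.03842 m³/s
Check: V = 2.68 m/s, Re = 3.67×10^5, f = 0.01400, h_f = 37.8 m ≈ 38.0 m ✓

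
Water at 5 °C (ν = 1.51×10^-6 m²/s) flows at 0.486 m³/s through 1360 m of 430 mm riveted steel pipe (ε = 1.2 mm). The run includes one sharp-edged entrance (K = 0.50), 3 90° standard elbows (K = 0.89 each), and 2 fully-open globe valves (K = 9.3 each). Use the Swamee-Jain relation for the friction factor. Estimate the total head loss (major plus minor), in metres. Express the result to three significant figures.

V = 4Q/(πD²) = 3.347 m/s; V²/2g = 0.5708 m
Re = 9.53×10^5, ε/D = 0.00279 → f = 0.02586 (Swamee-Jain)
Major: h_f = f(L/D)·V²/2g = 0.02586·3163·0.5708 = 46.70 m
Minor: ΣK = 21.8; h_m = ΣK·V²/2g = 12.43 m
Total H_L = 46.70 + 12.43 = 59.13 m

H_L ≈ 59.1 m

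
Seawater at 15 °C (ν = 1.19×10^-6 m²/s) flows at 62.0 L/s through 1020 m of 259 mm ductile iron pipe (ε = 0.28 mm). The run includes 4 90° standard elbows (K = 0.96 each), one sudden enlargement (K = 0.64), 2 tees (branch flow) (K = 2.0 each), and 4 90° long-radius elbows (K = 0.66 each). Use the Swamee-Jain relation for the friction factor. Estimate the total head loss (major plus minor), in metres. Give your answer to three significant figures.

V = 4Q/(πD²) = 1.177 m/s; V²/2g = 0.07058 m
Re = 2.56×10^5, ε/D = 0.00108 → f = 0.02123 (Swamee-Jain)
Major: h_f = f(L/D)·V²/2g = 0.02123·3938·0.07058 = 5.901 m
Minor: ΣK = 11.1; h_m = ΣK·V²/2g = 0.7849 m
Total H_L = 5.901 + 0.7849 = 6.686 m

H_L ≈ 6.69 m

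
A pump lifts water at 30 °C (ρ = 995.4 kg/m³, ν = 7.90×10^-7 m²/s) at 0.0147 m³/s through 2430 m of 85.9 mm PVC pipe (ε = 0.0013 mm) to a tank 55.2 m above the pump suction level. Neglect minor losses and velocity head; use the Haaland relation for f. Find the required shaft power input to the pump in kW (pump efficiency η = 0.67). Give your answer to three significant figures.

P_shaft ≈ 41.0 kW

V = 4Q/(πD²) = 2.537 m/s; Re = 2.76×10^5; ε/D = 1.51×10^-5; f = 0.01469
h_f = f(L/D)V²/2g = 136.3 m
Total head H = z + h_f = 55.2 + 136.3 = 191.5 m
P_hyd = ρgQH = 995.4·9.81·0.0147·191.5 = 27.48 kW
P_shaft = P_hyd/η = 27.48/0.67 = 41.02 kW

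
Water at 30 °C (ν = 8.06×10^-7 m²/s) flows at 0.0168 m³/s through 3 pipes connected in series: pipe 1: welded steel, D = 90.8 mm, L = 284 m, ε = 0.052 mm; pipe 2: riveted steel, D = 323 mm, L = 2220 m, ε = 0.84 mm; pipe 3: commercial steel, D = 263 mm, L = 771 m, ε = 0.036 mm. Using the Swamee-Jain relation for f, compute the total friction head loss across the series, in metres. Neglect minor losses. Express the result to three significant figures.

H ≈ 20.8 m

Pipe 1: V = 2.594 m/s, Re = 2.92×10^5, ε/D = 5.73×10^-4, f = 0.01877, h_1 = f(L/D)V²/2g = 20.14 m
Pipe 2: V = 0.2050 m/s, Re = 8.22×10^4, ε/D = 0.00260, f = 0.02711, h_2 = f(L/D)V²/2g = 0.3993 m
Pipe 3: V = 0.3092 m/s, Re = 1.01×10^5, ε/D = 1.37×10^-4, f = 0.01863, h_3 = f(L/D)V²/2g = 0.2662 m
Series → Q common, losses add: H = Σh = 20.80 m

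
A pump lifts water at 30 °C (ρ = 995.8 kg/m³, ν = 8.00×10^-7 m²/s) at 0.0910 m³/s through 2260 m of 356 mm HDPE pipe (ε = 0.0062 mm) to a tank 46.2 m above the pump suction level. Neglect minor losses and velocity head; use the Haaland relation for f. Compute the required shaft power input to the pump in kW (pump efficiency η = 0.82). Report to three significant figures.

P_shaft ≈ 54.1 kW

V = 4Q/(πD²) = 0.9142 m/s; Re = 4.07×10^5; ε/D = 1.74×10^-5; f = 0.01374
h_f = f(L/D)V²/2g = 3.714 m
Total head H = z + h_f = 46.2 + 3.714 = 49.91 m
P_hyd = ρgQH = 995.8·9.81·0.0910·49.91 = 44.37 kW
P_shaft = P_hyd/η = 44.37/0.82 = 54.11 kW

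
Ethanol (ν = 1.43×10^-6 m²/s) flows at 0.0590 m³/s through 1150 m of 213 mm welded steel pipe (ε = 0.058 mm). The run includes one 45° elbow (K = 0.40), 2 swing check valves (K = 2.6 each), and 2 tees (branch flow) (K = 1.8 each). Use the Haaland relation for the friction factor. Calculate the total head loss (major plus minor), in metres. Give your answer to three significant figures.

H_L ≈ 14.1 m

V = 4Q/(πD²) = 1.656 m/s; V²/2g = 0.1397 m
Re = 2.47×10^5, ε/D = 2.72×10^-4 → f = 0.01693 (Haaland)
Major: h_f = f(L/D)·V²/2g = 0.01693·5399·0.1397 = 12.78 m
Minor: ΣK = 9.20; h_m = ΣK·V²/2g = 1.286 m
Total H_L = 12.78 + 1.286 = 14.06 m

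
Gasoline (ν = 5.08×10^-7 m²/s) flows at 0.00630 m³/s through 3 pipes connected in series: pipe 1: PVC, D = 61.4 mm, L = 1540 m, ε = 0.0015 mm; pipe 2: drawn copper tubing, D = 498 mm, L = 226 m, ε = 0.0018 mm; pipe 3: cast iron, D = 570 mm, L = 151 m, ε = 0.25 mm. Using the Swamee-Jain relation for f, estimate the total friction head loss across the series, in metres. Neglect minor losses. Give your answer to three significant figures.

H ≈ 87.1 m

Pipe 1: V = 2.128 m/s, Re = 2.57×10^5, ε/D = 2.44×10^-5, f = 0.01506, h_1 = f(L/D)V²/2g = 87.14 m
Pipe 2: V = 0.03234 m/s, Re = 3.17×10^4, ε/D = 3.61×10^-6, f = 0.02308, h_2 = f(L/D)V²/2g = 5.584×10^-4 m
Pipe 3: V = 0.02469 m/s, Re = 2.77×10^4, ε/D = 4.39×10^-4, f = 0.02507, h_3 = f(L/D)V²/2g = 2.063×10^-4 m
Series → Q common, losses add: H = Σh = 87.14 m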